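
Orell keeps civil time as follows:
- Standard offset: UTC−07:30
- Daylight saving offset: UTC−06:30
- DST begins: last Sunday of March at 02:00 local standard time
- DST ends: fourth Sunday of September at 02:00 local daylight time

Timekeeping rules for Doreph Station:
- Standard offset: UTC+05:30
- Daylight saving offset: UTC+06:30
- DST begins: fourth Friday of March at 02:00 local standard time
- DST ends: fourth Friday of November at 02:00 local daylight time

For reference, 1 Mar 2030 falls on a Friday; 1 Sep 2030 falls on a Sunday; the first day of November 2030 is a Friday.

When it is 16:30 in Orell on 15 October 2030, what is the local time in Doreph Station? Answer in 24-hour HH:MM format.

1 March 2030 is a Friday, so Sundays fall on 3, 10, 17, 24, 31; the last is March 31.
1 September 2030 is a Sunday, so the first Sunday is September 1 and the fourth is September 22.
Daylight saving runs 31 March – 22 September; 15 October 2030 is outside that window, so Orell is on standard time at UTC−07:30.
16:30 Orell + 7h30m = 00:00 UTC (rolling into the next day, 16 October 2030).
1 March 2030 is a Friday, so the first Friday is March 1 and the fourth is March 22.
1 November 2030 is a Friday, so the first Friday is November 1 and the fourth is November 22.
At the standard offset (UTC+05:30), 00:00 UTC + 5h30m = 05:30 Doreph Station standard time.
The standard-time date in Doreph Station, 16 October 2030, falls between 22 March and 22 November, so daylight saving is in effect and Doreph Station is at UTC+06:30.
00:00 UTC + 6h30m = 06:30 Doreph Station.

06:30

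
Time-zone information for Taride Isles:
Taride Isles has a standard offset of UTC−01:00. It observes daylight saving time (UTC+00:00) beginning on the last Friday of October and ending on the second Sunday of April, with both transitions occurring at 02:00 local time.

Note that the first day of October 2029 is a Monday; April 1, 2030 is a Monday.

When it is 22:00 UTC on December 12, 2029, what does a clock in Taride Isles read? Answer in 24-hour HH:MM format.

22:00

1 October 2029 is a Monday, so Fridays fall on 5, 12, 19, 26; the last is October 26.
1 April 2030 is a Monday, so the first Sunday is April 7 and the second is April 14.
At the standard offset (UTC−01:00), 22:00 UTC − 1h = 21:00 Taride Isles standard time.
Daylight saving runs 26 October 2029 – 14 April 2030; the standard-time date in Taride Isles, December 12, 2029, is inside that window, so Taride Isles is at UTC+00:00.
22:00 UTC + 0h = 22:00 local.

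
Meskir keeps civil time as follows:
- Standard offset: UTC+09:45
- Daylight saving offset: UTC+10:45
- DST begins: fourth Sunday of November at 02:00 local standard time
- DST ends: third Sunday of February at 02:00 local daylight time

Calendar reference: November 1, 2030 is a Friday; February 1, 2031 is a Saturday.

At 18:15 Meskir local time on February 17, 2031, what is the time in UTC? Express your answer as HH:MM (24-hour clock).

1 November 2030 is a Friday, so the first Sunday is November 3 and the fourth is November 24.
1 February 2031 is a Saturday, so the first Sunday is February 2 and the third is February 16.
February 17, 2031 is outside the daylight-saving period (24 November 2030 – 16 February 2031), so Meskir is on standard time, UTC+09:45.
18:15 local − 9h45m = 08:30 UTC.

08:30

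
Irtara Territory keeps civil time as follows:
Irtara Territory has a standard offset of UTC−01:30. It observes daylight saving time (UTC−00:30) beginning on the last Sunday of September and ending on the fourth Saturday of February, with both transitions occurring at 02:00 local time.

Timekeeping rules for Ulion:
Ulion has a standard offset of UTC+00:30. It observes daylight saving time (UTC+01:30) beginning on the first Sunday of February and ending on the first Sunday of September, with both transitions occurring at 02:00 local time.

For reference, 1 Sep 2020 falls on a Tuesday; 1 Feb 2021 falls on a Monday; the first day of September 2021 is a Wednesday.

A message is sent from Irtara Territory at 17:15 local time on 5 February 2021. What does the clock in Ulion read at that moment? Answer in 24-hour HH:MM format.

1 September 2020 is a Tuesday, so Sundays fall on 6, 13, 20, 27; the last is September 27.
1 February 2021 is a Monday, so the first Saturday is February 6 and the fourth is February 27.
Daylight saving runs 27 September 2020 – 27 February 2021; 5 February 2021 is inside that window, so Irtara Territory is at UTC−00:30.
17:15 Irtara Territory + 0h30m = 17:45 UTC.
1 February 2021 is a Monday, so the first Sunday is February 7.
1 September 2021 is a Wednesday, so the first Sunday is September 5.
At the standard offset (UTC+00:30), 17:45 UTC + 0h30m = 18:15 Ulion standard time.
Daylight saving runs 7 February – 5 September; the standard-time date in Ulion, 5 February 2021, is outside that window, so Ulion is on standard time at UTC+00:30.
17:45 UTC + 0h30m = 18:15 Ulion.

18:15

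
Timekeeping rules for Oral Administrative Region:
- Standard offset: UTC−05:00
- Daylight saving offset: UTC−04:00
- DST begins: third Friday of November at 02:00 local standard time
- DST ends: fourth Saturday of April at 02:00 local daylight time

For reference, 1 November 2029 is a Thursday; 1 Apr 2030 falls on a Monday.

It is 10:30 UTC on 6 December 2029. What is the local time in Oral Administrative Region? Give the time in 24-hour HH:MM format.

1 November 2029 is a Thursday, so the first Friday is November 2 and the third is November 16.
1 April 2030 is a Monday, so the first Saturday is April 6 and the fourth is April 27.
At the standard offset (UTC−05:00), 10:30 UTC − 5h = 05:30 Oral Administrative Region standard time.
The standard-time date in Oral Administrative Region, 6 December 2029, lies within the daylight-saving period (16 November 2029 – 27 April 2030), so Oral Administrative Region is on daylight time, UTC−04:00.
10:30 UTC − 4h = 06:30 local.

06:30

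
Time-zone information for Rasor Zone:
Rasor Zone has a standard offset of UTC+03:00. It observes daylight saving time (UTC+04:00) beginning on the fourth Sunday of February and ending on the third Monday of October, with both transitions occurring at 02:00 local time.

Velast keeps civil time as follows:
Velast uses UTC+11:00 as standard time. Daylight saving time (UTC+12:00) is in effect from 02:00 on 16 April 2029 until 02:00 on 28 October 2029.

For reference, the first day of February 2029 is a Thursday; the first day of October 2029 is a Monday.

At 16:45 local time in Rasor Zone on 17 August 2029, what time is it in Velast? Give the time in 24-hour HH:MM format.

1 February 2029 is a Thursday, so the first Sunday is February 4 and the fourth is February 25.
1 October 2029 is a Monday, so the first Monday is October 1 and the third is October 15.
17 August 2029 lies within the daylight-saving period (25 February – 15 October), so Rasor Zone is on daylight time, UTC+04:00.
16:45 Rasor Zone − 4h = 12:45 UTC.
At the standard offset (UTC+11:00), 12:45 UTC + 11h = 23:45 Velast standard time.
The standard-time date in Velast, 17 August 2029, falls between 16 April and 28 October, so daylight saving is in effect and Velast is at UTC+12:00.
12:45 UTC + 12h = 00:45 Velast (rolling into the next day, 18 August 2029).

00:45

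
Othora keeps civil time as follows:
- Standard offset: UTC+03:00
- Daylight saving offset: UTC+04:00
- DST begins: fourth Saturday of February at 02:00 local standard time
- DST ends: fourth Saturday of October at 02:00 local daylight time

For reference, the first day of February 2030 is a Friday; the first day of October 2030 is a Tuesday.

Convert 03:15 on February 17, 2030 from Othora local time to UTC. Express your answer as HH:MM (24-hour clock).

1 February 2030 is a Friday, so the first Saturday is February 2 and the fourth is February 23.
1 October 2030 is a Tuesday, so the first Saturday is October 5 and the fourth is October 26.
February 17, 2030 is outside the daylight-saving period (23 February – 26 October), so Othora is on standard time, UTC+03:00.
03:15 local − 3h = 00:15 UTC.

00:15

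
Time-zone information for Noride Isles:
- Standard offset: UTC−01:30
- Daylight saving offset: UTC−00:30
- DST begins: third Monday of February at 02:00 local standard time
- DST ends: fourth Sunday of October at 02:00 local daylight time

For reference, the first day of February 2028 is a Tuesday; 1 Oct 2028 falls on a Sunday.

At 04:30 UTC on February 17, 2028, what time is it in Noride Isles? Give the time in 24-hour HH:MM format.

03:00

1 February 2028 is a Tuesday, so the first Monday is February 7 and the third is February 21.
1 October 2028 is a Sunday, so the first Sunday is October 1 and the fourth is October 22.
At the standard offset (UTC−01:30), 04:30 UTC − 1h30m = 03:00 Noride Isles standard time.
The standard-time date in Noride Isles, February 17, 2028, is outside the daylight-saving period (21 February – 22 October), so Noride Isles is on standard time, UTC−01:30.
04:30 UTC − 1h30m = 03:00 local.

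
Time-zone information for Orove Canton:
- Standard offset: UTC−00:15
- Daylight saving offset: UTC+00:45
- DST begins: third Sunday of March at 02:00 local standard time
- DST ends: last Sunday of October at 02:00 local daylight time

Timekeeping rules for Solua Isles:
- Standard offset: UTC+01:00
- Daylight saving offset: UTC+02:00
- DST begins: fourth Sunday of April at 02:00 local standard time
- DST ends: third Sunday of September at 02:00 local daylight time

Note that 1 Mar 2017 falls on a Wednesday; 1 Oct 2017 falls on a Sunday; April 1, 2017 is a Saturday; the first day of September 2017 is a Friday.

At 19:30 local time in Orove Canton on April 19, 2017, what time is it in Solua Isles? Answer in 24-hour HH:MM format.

19:45

1 March 2017 is a Wednesday, so the first Sunday is March 5 and the third is March 19.
1 October 2017 is a Sunday, so Sundays fall on 1, 8, 15, 22, 29; the last is October 29.
Daylight saving runs 19 March – 29 October; April 19, 2017 is inside that window, so Orove Canton is at UTC+00:45.
19:30 Orove Canton − 0h45m = 18:45 UTC.
1 April 2017 is a Saturday, so the first Sunday is April 2 and the fourth is April 23.
1 September 2017 is a Friday, so the first Sunday is September 3 and the third is September 17.
At the standard offset (UTC+01:00), 18:45 UTC + 1h = 19:45 Solua Isles standard time.
The standard-time date in Solua Isles, April 19, 2017, is outside the daylight-saving period (23 April – 17 September), so Solua Isles is on standard time, UTC+01:00.
18:45 UTC + 1h = 19:45 Solua Isles.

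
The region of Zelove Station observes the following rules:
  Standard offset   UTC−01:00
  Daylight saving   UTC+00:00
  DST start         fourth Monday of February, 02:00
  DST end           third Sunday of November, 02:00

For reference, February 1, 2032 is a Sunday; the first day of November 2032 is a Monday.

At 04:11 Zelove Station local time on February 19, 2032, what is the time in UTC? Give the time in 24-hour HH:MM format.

1 February 2032 is a Sunday, so the first Monday is February 2 and the fourth is February 23.
1 November 2032 is a Monday, so the first Sunday is November 7 and the third is November 21.
Daylight saving runs 23 February – 21 November; February 19, 2032 is outside that window, so Zelove Station is on standard time at UTC−01:00.
04:11 local + 1h = 05:11 UTC.

05:11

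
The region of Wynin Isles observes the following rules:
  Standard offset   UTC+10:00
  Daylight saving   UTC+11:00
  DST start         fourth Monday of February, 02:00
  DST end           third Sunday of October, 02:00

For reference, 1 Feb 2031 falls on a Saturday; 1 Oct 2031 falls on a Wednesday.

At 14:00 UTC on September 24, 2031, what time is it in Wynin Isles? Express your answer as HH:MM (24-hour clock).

01:00

1 February 2031 is a Saturday, so the first Monday is February 3 and the fourth is February 24.
1 October 2031 is a Wednesday, so the first Sunday is October 5 and the third is October 19.
At the standard offset (UTC+10:00), 14:00 UTC + 10h = 00:00 Wynin Isles standard time (rolling into the next day, 25 September 2031).
Daylight saving runs 24 February – 19 October; the standard-time date in Wynin Isles, September 25, 2031, is inside that window, so Wynin Isles is at UTC+11:00.
14:00 UTC + 11h = 01:00 local (rolling into the next day, 25 September 2031).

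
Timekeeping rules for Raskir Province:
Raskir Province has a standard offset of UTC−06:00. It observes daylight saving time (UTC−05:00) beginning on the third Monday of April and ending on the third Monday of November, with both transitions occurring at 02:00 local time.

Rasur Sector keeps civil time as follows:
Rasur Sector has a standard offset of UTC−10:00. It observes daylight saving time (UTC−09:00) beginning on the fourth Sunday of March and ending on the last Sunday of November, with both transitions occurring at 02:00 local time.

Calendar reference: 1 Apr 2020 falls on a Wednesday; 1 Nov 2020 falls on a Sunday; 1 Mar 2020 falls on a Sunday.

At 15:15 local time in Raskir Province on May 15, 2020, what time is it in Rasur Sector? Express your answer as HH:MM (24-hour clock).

11:15

1 April 2020 is a Wednesday, so the first Monday is April 6 and the third is April 20.
1 November 2020 is a Sunday, so the first Monday is November 2 and the third is November 16.
May 15, 2020 falls between 20 April and 16 November, so daylight saving is in effect and Raskir Province is at UTC−05:00.
15:15 Raskir Province + 5h = 20:15 UTC.
1 March 2020 is a Sunday, so the first Sunday is March 1 and the fourth is March 22.
1 November 2020 is a Sunday, so Sundays fall on 1, 8, 15, 22, 29; the last is November 29.
At the standard offset (UTC−10:00), 20:15 UTC − 10h = 10:15 Rasur Sector standard time.
The standard-time date in Rasur Sector, May 15, 2020, lies within the daylight-saving period (22 March – 29 November), so Rasur Sector is on daylight time, UTC−09:00.
20:15 UTC − 9h = 11:15 Rasur Sector.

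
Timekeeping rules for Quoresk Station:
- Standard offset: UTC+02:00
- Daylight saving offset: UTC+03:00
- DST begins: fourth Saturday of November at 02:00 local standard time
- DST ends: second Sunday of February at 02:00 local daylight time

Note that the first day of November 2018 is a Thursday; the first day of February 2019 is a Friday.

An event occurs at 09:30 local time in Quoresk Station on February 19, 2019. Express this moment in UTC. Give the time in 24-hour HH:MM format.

1 November 2018 is a Thursday, so the first Saturday is November 3 and the fourth is November 24.
1 February 2019 is a Friday, so the first Sunday is February 3 and the second is February 10.
February 19, 2019 is outside the daylight-saving period (24 November 2018 – 10 February 2019), so Quoresk Station is on standard time, UTC+02:00.
09:30 local − 2h = 07:30 UTC.

07:30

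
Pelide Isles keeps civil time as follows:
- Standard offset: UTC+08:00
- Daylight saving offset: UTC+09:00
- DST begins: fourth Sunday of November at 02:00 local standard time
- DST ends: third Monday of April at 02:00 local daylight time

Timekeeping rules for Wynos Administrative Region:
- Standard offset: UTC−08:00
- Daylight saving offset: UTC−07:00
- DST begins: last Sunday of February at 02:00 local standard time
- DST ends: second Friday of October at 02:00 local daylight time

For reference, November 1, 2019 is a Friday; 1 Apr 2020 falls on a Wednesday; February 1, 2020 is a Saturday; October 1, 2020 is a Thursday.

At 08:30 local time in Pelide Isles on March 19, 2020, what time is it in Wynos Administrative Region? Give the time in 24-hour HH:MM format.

1 November 2019 is a Friday, so the first Sunday is November 3 and the fourth is November 24.
1 April 2020 is a Wednesday, so the first Monday is April 6 and the third is April 20.
Daylight saving runs 24 November 2019 – 20 April 2020; March 19, 2020 is inside that window, so Pelide Isles is at UTC+09:00.
08:30 Pelide Isles − 9h = 23:30 UTC (rolling into the previous day, 18 March 2020).
1 February 2020 is a Saturday, so Sundays fall on 2, 9, 16, 23; the last is February 23.
1 October 2020 is a Thursday, so the first Friday is October 2 and the second is October 9.
At the standard offset (UTC−08:00), 23:30 UTC − 8h = 15:30 Wynos Administrative Region standard time.
The standard-time date in Wynos Administrative Region, March 18, 2020, lies within the daylight-saving period (23 February – 9 October), so Wynos Administrative Region is on daylight time, UTC−07:00.
23:30 UTC − 7h = 16:30 Wynos Administrative Region.

16:30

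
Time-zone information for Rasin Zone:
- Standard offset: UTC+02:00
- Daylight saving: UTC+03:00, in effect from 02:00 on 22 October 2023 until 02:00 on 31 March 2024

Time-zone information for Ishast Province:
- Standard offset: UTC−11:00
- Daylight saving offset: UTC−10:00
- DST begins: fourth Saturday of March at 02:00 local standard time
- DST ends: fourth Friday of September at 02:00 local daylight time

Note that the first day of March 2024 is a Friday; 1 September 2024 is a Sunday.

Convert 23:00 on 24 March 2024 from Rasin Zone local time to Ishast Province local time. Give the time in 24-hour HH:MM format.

10:00

24 March 2024 lies within the daylight-saving period (22 October 2023 – 31 March 2024), so Rasin Zone is on daylight time, UTC+03:00.
23:00 Rasin Zone − 3h = 20:00 UTC.
1 March 2024 is a Friday, so the first Saturday is March 2 and the fourth is March 23.
1 September 2024 is a Sunday, so the first Friday is September 6 and the fourth is September 27.
At the standard offset (UTC−11:00), 20:00 UTC − 11h = 09:00 Ishast Province standard time.
The standard-time date in Ishast Province, 24 March 2024, lies within the daylight-saving period (23 March – 27 September), so Ishast Province is on daylight time, UTC−10:00.
20:00 UTC − 10h = 10:00 Ishast Province.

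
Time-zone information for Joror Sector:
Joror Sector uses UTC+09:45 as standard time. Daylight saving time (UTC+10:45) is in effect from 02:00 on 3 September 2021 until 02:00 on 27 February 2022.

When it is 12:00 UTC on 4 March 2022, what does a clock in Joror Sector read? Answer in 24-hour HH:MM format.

21:45

At the standard offset (UTC+09:45), 12:00 UTC + 9h45m = 21:45 Joror Sector standard time.
The standard-time date in Joror Sector, 4 March 2022, is outside the daylight-saving period (3 September 2021 – 27 February 2022), so Joror Sector is on standard time, UTC+09:45.
12:00 UTC + 9h45m = 21:45 local.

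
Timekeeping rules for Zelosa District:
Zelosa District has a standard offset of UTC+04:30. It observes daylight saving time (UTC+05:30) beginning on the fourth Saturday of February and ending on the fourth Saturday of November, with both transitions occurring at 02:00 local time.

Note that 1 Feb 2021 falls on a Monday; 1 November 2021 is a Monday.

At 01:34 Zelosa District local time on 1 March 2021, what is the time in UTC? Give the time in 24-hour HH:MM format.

20:04

1 February 2021 is a Monday, so the first Saturday is February 6 and the fourth is February 27.
1 November 2021 is a Monday, so the first Saturday is November 6 and the fourth is November 27.
Daylight saving runs 27 February – 27 November; 1 March 2021 is inside that window, so Zelosa District is at UTC+05:30.
01:34 local − 5h30m = 20:04 UTC (rolling into the previous day, 28 February 2021).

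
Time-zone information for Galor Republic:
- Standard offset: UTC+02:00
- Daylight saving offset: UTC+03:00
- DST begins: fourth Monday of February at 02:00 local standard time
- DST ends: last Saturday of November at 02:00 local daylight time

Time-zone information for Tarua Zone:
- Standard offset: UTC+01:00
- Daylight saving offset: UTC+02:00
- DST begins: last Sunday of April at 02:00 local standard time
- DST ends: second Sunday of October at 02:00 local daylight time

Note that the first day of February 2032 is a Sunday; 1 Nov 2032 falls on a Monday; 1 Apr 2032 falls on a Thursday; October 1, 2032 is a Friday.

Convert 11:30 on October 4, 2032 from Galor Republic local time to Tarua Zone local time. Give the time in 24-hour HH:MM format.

10:30

1 February 2032 is a Sunday, so the first Monday is February 2 and the fourth is February 23.
1 November 2032 is a Monday, so Saturdays fall on 6, 13, 20, 27; the last is November 27.
Daylight saving runs 23 February – 27 November; October 4, 2032 is inside that window, so Galor Republic is at UTC+03:00.
11:30 Galor Republic − 3h = 08:30 UTC.
1 April 2032 is a Thursday, so Sundays fall on 4, 11, 18, 25; the last is April 25.
1 October 2032 is a Friday, so the first Sunday is October 3 and the second is October 10.
At the standard offset (UTC+01:00), 08:30 UTC + 1h = 09:30 Tarua Zone standard time.
Daylight saving runs 25 April – 10 October; the standard-time date in Tarua Zone, October 4, 2032, is inside that window, so Tarua Zone is at UTC+02:00.
08:30 UTC + 2h = 10:30 Tarua Zone.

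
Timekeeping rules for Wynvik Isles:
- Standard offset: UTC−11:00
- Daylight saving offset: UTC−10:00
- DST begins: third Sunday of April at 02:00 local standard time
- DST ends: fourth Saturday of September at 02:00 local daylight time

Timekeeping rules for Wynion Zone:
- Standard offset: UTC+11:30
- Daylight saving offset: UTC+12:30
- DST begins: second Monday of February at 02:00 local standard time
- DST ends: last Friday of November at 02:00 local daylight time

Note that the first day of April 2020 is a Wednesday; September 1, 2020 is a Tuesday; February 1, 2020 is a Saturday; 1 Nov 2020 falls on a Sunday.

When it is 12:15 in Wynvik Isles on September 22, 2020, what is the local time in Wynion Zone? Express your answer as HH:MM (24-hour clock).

10:45

1 April 2020 is a Wednesday, so the first Sunday is April 5 and the third is April 19.
1 September 2020 is a Tuesday, so the first Saturday is September 5 and the fourth is September 26.
Daylight saving runs 19 April – 26 September; September 22, 2020 is inside that window, so Wynvik Isles is at UTC−10:00.
12:15 Wynvik Isles + 10h = 22:15 UTC.
1 February 2020 is a Saturday, so the first Monday is February 3 and the second is February 10.
1 November 2020 is a Sunday, so Fridays fall on 6, 13, 20, 27; the last is November 27.
At the standard offset (UTC+11:30), 22:15 UTC + 11h30m = 09:45 Wynion Zone standard time (rolling into the next day, 23 September 2020).
The standard-time date in Wynion Zone, September 23, 2020, falls between 10 February and 27 November, so daylight saving is in effect and Wynion Zone is at UTC+12:30.
22:15 UTC + 12h30m = 10:45 Wynion Zone (rolling into the next day, 23 September 2020).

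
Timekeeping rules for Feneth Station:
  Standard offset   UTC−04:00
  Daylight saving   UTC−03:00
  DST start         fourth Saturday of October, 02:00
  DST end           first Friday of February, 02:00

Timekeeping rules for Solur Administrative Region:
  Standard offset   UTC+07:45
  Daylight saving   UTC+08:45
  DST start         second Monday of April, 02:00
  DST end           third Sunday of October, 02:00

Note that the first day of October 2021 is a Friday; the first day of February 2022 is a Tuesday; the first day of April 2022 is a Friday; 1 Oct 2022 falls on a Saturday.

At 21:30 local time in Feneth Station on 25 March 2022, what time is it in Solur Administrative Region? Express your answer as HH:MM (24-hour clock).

09:15

1 October 2021 is a Friday, so the first Saturday is October 2 and the fourth is October 23.
1 February 2022 is a Tuesday, so the first Friday is February 4.
Daylight saving runs 23 October 2021 – 4 February 2022; 25 March 2022 is outside that window, so Feneth Station is on standard time at UTC−04:00.
21:30 Feneth Station + 4h = 01:30 UTC (rolling into the next day, 26 March 2022).
1 April 2022 is a Friday, so the first Monday is April 4 and the second is April 11.
1 October 2022 is a Saturday, so the first Sunday is October 2 and the third is October 16.
At the standard offset (UTC+07:45), 01:30 UTC + 7h45m = 09:15 Solur Administrative Region standard time.
The standard-time date in Solur Administrative Region, 26 March 2022, does not fall between 11 April and 16 October, so daylight saving is not in effect and Solur Administrative Region is at UTC+07:45.
01:30 UTC + 7h45m = 09:15 Solur Administrative Region.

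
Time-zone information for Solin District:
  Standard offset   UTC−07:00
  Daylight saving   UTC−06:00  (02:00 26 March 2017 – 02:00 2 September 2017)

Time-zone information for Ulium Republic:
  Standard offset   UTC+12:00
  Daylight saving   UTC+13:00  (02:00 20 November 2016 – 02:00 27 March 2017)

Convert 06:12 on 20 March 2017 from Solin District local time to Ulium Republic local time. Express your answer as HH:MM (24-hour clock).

02:12

20 March 2017 does not fall between 26 March and 2 September, so daylight saving is not in effect and Solin District is at UTC−07:00.
06:12 Solin District + 7h = 13:12 UTC.
At the standard offset (UTC+12:00), 13:12 UTC + 12h = 01:12 Ulium Republic standard time (rolling into the next day, 21 March 2017).
The standard-time date in Ulium Republic, 21 March 2017, falls between 20 November 2016 and 27 March 2017, so daylight saving is in effect and Ulium Republic is at UTC+13:00.
13:12 UTC + 13h = 02:12 Ulium Republic (rolling into the next day, 21 March 2017).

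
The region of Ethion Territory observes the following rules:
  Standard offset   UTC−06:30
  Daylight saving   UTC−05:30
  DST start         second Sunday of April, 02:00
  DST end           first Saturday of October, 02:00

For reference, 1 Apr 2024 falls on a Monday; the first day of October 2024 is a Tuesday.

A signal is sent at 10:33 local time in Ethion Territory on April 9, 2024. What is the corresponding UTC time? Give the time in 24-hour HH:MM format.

1 April 2024 is a Monday, so the first Sunday is April 7 and the second is April 14.
1 October 2024 is a Tuesday, so the first Saturday is October 5.
Daylight saving runs 14 April – 5 October; April 9, 2024 is outside that window, so Ethion Territory is on standard time at UTC−06:30.
10:33 local + 6h30m = 17:03 UTC.

17:03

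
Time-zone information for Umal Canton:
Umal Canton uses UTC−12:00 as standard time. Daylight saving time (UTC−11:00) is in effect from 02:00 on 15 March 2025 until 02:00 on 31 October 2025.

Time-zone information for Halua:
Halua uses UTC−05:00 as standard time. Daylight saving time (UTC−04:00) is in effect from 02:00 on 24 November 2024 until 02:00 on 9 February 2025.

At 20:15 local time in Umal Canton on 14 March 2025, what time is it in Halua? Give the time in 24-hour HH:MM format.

Daylight saving runs 15 March – 31 October; 14 March 2025 is outside that window, so Umal Canton is on standard time at UTC−12:00.
20:15 Umal Canton + 12h = 08:15 UTC (rolling into the next day, 15 March 2025).
At the standard offset (UTC−05:00), 08:15 UTC − 5h = 03:15 Halua standard time.
The standard-time date in Halua, 15 March 2025, does not fall between 24 November 2024 and 9 February 2025, so daylight saving is not in effect and Halua is at UTC−05:00.
08:15 UTC − 5h = 03:15 Halua.

03:15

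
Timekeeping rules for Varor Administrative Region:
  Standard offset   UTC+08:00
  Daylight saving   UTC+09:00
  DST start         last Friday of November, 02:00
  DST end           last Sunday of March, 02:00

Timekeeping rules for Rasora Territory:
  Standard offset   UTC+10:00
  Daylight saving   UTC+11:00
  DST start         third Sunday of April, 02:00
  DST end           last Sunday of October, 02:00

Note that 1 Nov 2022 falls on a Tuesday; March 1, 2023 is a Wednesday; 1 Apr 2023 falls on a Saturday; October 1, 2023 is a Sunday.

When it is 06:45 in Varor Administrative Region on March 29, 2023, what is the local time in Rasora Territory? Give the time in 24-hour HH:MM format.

1 November 2022 is a Tuesday, so Fridays fall on 4, 11, 18, 25; the last is November 25.
1 March 2023 is a Wednesday, so Sundays fall on 5, 12, 19, 26; the last is March 26.
March 29, 2023 does not fall between 25 November 2022 and 26 March 2023, so daylight saving is not in effect and Varor Administrative Region is at UTC+08:00.
06:45 Varor Administrative Region − 8h = 22:45 UTC (rolling into the previous day, 28 March 2023).
1 April 2023 is a Saturday, so the first Sunday is April 2 and the third is April 16.
1 October 2023 is a Sunday, so Sundays fall on 1, 8, 15, 22, 29; the last is October 29.
At the standard offset (UTC+10:00), 22:45 UTC + 10h = 08:45 Rasora Territory standard time (rolling into the next day, 29 March 2023).
The standard-time date in Rasora Territory, March 29, 2023, is outside the daylight-saving period (16 April – 29 October), so Rasora Territory is on standard time, UTC+10:00.
22:45 UTC + 10h = 08:45 Rasora Territory (rolling into the next day, 29 March 2023).

08:45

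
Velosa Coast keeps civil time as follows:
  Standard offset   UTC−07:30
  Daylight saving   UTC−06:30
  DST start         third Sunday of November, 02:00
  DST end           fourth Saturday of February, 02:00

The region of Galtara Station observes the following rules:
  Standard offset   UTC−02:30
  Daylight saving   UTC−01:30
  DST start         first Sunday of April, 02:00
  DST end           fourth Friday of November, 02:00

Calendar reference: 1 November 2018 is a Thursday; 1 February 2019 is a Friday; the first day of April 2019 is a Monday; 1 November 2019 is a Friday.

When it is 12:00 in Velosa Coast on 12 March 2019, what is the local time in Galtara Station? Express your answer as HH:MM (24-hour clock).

1 November 2018 is a Thursday, so the first Sunday is November 4 and the third is November 18.
1 February 2019 is a Friday, so the first Saturday is February 2 and the fourth is February 23.
Daylight saving runs 18 November 2018 – 23 February 2019; 12 March 2019 is outside that window, so Velosa Coast is on standard time at UTC−07:30.
12:00 Velosa Coast + 7h30m = 19:30 UTC.
1 April 2019 is a Monday, so the first Sunday is April 7.
1 November 2019 is a Friday, so the first Friday is November 1 and the fourth is November 22.
At the standard offset (UTC−02:30), 19:30 UTC − 2h30m = 17:00 Galtara Station standard time.
The standard-time date in Galtara Station, 12 March 2019, is outside the daylight-saving period (7 April – 22 November), so Galtara Station is on standard time, UTC−02:30.
19:30 UTC − 2h30m = 17:00 Galtara Station.

17:00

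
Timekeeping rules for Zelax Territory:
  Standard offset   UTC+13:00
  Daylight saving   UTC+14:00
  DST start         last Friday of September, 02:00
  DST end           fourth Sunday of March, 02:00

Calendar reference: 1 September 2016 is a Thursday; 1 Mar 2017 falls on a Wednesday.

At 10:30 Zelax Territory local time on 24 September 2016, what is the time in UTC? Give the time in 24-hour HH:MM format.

21:30

1 September 2016 is a Thursday, so Fridays fall on 2, 9, 16, 23, 30; the last is September 30.
1 March 2017 is a Wednesday, so the first Sunday is March 5 and the fourth is March 26.
24 September 2016 is outside the daylight-saving period (30 September 2016 – 26 March 2017), so Zelax Territory is on standard time, UTC+13:00.
10:30 local − 13h = 21:30 UTC (rolling into the previous day, 23 September 2016).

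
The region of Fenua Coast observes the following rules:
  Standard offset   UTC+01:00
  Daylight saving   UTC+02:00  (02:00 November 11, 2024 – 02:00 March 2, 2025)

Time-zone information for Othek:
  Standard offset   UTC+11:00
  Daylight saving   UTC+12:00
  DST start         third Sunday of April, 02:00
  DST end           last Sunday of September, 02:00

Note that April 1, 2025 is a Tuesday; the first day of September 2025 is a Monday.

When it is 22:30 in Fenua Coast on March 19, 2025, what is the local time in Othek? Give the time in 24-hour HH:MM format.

08:30

March 19, 2025 is outside the daylight-saving period (11 November 2024 – 2 March 2025), so Fenua Coast is on standard time, UTC+01:00.
22:30 Fenua Coast − 1h = 21:30 UTC.
1 April 2025 is a Tuesday, so the first Sunday is April 6 and the third is April 20.
1 September 2025 is a Monday, so Sundays fall on 7, 14, 21, 28; the last is September 28.
At the standard offset (UTC+11:00), 21:30 UTC + 11h = 08:30 Othek standard time (rolling into the next day, 20 March 2025).
The standard-time date in Othek, March 20, 2025, does not fall between 20 April and 28 September, so daylight saving is not in effect and Othek is at UTC+11:00.
21:30 UTC + 11h = 08:30 Othek (rolling into the next day, 20 March 2025).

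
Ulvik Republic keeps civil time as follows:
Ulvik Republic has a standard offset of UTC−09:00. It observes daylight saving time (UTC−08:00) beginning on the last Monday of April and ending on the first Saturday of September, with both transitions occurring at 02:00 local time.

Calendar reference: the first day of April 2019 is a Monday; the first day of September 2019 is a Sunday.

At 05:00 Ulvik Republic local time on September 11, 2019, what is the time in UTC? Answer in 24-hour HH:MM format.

1 April 2019 is a Monday, so Mondays fall on 1, 8, 15, 22, 29; the last is April 29.
1 September 2019 is a Sunday, so the first Saturday is September 7.
Daylight saving runs 29 April – 7 September; September 11, 2019 is outside that window, so Ulvik Republic is on standard time at UTC−09:00.
05:00 local + 9h = 14:00 UTC.

14:00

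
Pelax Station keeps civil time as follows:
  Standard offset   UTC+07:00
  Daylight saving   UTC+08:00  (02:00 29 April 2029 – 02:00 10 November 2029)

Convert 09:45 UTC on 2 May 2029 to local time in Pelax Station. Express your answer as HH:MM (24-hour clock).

17:45

At the standard offset (UTC+07:00), 09:45 UTC + 7h = 16:45 Pelax Station standard time.
The standard-time date in Pelax Station, 2 May 2029, falls between 29 April and 10 November, so daylight saving is in effect and Pelax Station is at UTC+08:00.
09:45 UTC + 8h = 17:45 local.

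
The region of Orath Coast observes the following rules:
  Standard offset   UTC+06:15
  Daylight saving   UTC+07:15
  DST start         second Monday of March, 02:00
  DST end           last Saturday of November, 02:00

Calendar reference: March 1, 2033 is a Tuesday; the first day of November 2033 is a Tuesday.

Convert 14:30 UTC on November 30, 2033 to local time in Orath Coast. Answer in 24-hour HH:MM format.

20:45

1 March 2033 is a Tuesday, so the first Monday is March 7 and the second is March 14.
1 November 2033 is a Tuesday, so Saturdays fall on 5, 12, 19, 26; the last is November 26.
At the standard offset (UTC+06:15), 14:30 UTC + 6h15m = 20:45 Orath Coast standard time.
The standard-time date in Orath Coast, November 30, 2033, is outside the daylight-saving period (14 March – 26 November), so Orath Coast is on standard time, UTC+06:15.
14:30 UTC + 6h15m = 20:45 local.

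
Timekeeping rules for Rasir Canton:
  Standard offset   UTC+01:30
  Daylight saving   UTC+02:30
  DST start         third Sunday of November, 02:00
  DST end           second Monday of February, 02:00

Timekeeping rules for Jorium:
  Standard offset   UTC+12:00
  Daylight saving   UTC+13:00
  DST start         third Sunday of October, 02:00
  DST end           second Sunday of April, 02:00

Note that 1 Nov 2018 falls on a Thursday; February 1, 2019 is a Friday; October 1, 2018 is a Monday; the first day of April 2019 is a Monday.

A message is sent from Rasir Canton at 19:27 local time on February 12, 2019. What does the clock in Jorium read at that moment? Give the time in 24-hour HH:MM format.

1 November 2018 is a Thursday, so the first Sunday is November 4 and the third is November 18.
1 February 2019 is a Friday, so the first Monday is February 4 and the second is February 11.
February 12, 2019 is outside the daylight-saving period (18 November 2018 – 11 February 2019), so Rasir Canton is on standard time, UTC+01:30.
19:27 Rasir Canton − 1h30m = 17:57 UTC.
1 October 2018 is a Monday, so the first Sunday is October 7 and the third is October 21.
1 April 2019 is a Monday, so the first Sunday is April 7 and the second is April 14.
At the standard offset (UTC+12:00), 17:57 UTC + 12h = 05:57 Jorium standard time (rolling into the next day, 13 February 2019).
Daylight saving runs 21 October 2018 – 14 April 2019; the standard-time date in Jorium, February 13, 2019, is inside that window, so Jorium is at UTC+13:00.
17:57 UTC + 13h = 06:57 Jorium (rolling into the next day, 13 February 2019).

06:57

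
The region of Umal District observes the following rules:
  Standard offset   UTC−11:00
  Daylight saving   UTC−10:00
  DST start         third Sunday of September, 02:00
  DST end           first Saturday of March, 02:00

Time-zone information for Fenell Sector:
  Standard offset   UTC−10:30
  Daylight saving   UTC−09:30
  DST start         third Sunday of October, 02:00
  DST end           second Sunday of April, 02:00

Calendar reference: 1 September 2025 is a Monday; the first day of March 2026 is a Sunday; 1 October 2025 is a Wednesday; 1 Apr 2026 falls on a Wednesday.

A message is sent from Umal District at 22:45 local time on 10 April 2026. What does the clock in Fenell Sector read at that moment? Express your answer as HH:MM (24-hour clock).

00:15

1 September 2025 is a Monday, so the first Sunday is September 7 and the third is September 21.
1 March 2026 is a Sunday, so the first Saturday is March 7.
Daylight saving runs 21 September 2025 – 7 March 2026; 10 April 2026 is outside that window, so Umal District is on standard time at UTC−11:00.
22:45 Umal District + 11h = 09:45 UTC (rolling into the next day, 11 April 2026).
1 October 2025 is a Wednesday, so the first Sunday is October 5 and the third is October 19.
1 April 2026 is a Wednesday, so the first Sunday is April 5 and the second is April 12.
At the standard offset (UTC−10:30), 09:45 UTC − 10h30m = 23:15 Fenell Sector standard time (rolling into the previous day, 10 April 2026).
The standard-time date in Fenell Sector, 10 April 2026, lies within the daylight-saving period (19 October 2025 – 12 April 2026), so Fenell Sector is on daylight time, UTC−09:30.
09:45 UTC − 9h30m = 00:15 Fenell Sector.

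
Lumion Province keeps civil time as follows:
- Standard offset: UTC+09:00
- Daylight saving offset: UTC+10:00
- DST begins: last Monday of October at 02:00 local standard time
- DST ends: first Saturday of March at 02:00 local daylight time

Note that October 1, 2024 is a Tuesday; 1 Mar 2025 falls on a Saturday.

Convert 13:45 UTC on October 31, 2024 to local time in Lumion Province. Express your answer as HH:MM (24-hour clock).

1 October 2024 is a Tuesday, so Mondays fall on 7, 14, 21, 28; the last is October 28.
1 March 2025 is a Saturday, so the first Saturday is March 1.
At the standard offset (UTC+09:00), 13:45 UTC + 9h = 22:45 Lumion Province standard time.
The standard-time date in Lumion Province, October 31, 2024, lies within the daylight-saving period (28 October 2024 – 1 March 2025), so Lumion Province is on daylight time, UTC+10:00.
13:45 UTC + 10h = 23:45 local.

23:45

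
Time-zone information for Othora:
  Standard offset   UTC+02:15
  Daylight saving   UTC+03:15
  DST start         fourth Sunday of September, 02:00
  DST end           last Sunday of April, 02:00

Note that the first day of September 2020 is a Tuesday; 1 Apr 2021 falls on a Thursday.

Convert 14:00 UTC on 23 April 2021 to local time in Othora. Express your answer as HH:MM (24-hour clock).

17:15

1 September 2020 is a Tuesday, so the first Sunday is September 6 and the fourth is September 27.
1 April 2021 is a Thursday, so Sundays fall on 4, 11, 18, 25; the last is April 25.
At the standard offset (UTC+02:15), 14:00 UTC + 2h15m = 16:15 Othora standard time.
The standard-time date in Othora, 23 April 2021, lies within the daylight-saving period (27 September 2020 – 25 April 2021), so Othora is on daylight time, UTC+03:15.
14:00 UTC + 3h15m = 17:15 local.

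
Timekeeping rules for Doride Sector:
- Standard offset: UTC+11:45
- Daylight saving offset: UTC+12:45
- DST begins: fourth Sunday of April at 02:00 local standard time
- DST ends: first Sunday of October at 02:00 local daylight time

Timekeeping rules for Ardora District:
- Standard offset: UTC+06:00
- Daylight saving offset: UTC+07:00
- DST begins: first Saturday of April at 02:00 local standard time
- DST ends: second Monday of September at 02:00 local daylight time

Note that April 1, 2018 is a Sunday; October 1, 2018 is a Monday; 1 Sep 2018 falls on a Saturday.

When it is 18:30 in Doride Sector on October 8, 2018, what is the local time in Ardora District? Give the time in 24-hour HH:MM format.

1 April 2018 is a Sunday, so the first Sunday is April 1 and the fourth is April 22.
1 October 2018 is a Monday, so the first Sunday is October 7.
October 8, 2018 does not fall between 22 April and 7 October, so daylight saving is not in effect and Doride Sector is at UTC+11:45.
18:30 Doride Sector − 11h45m = 06:45 UTC.
1 April 2018 is a Sunday, so the first Saturday is April 7.
1 September 2018 is a Saturday, so the first Monday is September 3 and the second is September 10.
At the standard offset (UTC+06:00), 06:45 UTC + 6h = 12:45 Ardora District standard time.
The standard-time date in Ardora District, October 8, 2018, is outside the daylight-saving period (7 April – 10 September), so Ardora District is on standard time, UTC+06:00.
06:45 UTC + 6h = 12:45 Ardora District.

12:45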